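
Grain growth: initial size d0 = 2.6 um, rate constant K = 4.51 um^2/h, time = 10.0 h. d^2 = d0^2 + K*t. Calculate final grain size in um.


d^2 = 2.6^2 + 4.51*10.0 = 51.86
d = sqrt(51.86) = 7.2 um

7.2


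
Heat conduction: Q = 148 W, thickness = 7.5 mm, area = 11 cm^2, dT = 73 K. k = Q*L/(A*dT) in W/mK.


k = 148*7.5/1000/(11/10000*73) = 13.82 W/mK

13.82


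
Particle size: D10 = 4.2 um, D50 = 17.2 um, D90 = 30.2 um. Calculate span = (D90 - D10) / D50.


Span = (30.2 - 4.2) / 17.2 = 26.0 / 17.2 = 1.512

1.512


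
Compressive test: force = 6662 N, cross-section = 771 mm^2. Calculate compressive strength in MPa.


CS = 6662 / 771 = 8.6 MPa

8.6


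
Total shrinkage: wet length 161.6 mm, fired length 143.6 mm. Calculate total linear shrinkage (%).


TS = (161.6 - 143.6) / 161.6 * 100 = 11.14%

11.14


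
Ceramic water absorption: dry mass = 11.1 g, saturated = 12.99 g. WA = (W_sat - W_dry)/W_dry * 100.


WA = (12.99 - 11.1) / 11.1 * 100 = 17.03%

17.03


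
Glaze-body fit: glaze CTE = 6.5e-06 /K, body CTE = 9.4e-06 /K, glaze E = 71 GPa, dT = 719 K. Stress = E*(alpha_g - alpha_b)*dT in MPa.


Stress = 71*1000*(6.5e-06 - 9.4e-06)*719 = -148.0 MPa

-148.0


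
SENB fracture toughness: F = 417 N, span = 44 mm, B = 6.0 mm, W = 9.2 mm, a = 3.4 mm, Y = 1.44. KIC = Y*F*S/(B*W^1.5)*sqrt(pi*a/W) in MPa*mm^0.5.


KIC = 1.44*417*44/(6.0*9.2^1.5)*sqrt(pi*3.4/9.2) = 170.04

170.04


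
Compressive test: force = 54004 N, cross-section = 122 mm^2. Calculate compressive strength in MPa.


CS = 54004 / 122 = 442.7 MPa

442.7


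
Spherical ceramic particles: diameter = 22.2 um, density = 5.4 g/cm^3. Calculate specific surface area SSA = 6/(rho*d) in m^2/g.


SSA = 6 / (5.4 * 22.2) = 0.05 m^2/g

0.05


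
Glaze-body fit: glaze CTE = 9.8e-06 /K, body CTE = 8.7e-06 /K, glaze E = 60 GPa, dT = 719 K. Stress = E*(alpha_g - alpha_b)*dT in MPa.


Stress = 60*1000*(9.8e-06 - 8.7e-06)*719 = 47.5 MPa

47.5


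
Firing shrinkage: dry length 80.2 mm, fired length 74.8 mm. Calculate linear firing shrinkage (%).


FS = (80.2 - 74.8) / 80.2 * 100 = 6.73%

6.73


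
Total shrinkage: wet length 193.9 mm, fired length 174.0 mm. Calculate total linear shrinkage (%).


TS = (193.9 - 174.0) / 193.9 * 100 = 10.26%

10.26


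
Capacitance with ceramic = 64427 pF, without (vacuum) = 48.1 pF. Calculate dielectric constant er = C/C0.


er = 64427 / 48.1 = 1339.44

1339.44


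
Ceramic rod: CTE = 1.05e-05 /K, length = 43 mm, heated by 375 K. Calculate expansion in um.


dL = 1.05e-05 * 43 * 375 * 1000 = 169.313 um

169.313


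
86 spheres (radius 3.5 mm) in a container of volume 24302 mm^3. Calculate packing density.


V_sphere = 4/3*pi*3.5^3 = 179.5944 mm^3
Total V = 86*179.5944 = 15445.1184 mm^3
PD = 15445.1184 / 24302 = 0.636

0.636


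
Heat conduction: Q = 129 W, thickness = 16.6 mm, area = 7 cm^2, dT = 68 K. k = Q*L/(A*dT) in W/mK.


k = 129*16.6/1000/(7/10000*68) = 44.99 W/mK

44.99


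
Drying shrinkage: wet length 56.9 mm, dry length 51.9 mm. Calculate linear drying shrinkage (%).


DS = (56.9 - 51.9) / 56.9 * 100 = 8.79%

8.79


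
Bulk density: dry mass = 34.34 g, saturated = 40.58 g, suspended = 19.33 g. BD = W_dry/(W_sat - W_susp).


BD = 34.34 / (40.58 - 19.33) = 34.34 / 21.25 = 1.616 g/cm^3

1.616


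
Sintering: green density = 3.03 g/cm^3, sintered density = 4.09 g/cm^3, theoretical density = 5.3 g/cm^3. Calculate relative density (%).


Relative = 4.09 / 5.3 * 100 = 77.2%

77.2


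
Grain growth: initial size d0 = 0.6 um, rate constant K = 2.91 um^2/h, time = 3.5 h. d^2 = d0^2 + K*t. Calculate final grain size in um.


d^2 = 0.6^2 + 2.91*3.5 = 10.545
d = sqrt(10.545) = 3.25 um

3.25


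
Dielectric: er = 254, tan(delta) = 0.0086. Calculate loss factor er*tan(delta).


Loss = 254 * 0.0086 = 2.184

2.184


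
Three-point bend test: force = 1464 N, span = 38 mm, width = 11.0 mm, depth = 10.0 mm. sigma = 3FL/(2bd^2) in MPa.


sigma = 3*1464*38/(2*11.0*10.0^2) = 75.9 MPa

75.9


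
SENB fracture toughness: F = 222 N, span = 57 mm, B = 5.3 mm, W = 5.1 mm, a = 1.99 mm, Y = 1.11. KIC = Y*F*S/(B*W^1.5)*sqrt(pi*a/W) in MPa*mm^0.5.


KIC = 1.11*222*57/(5.3*5.1^1.5)*sqrt(pi*1.99/5.1) = 254.76

254.76


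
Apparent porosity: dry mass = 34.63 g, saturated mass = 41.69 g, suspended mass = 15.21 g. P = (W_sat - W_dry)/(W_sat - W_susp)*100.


P = (41.69 - 34.63) / (41.69 - 15.21) * 100 = 7.06 / 26.48 * 100 = 26.7%

26.7


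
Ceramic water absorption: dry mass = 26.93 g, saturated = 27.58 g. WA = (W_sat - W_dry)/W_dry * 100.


WA = (27.58 - 26.93) / 26.93 * 100 = 2.41%

2.41


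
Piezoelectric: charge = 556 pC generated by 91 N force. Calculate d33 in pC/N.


d33 = 556 / 91 = 6.1 pC/N

6.1


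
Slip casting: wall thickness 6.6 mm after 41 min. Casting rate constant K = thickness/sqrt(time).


K = 6.6 / sqrt(41) = 6.6 / 6.4031 = 1.031 mm/min^0.5

1.031


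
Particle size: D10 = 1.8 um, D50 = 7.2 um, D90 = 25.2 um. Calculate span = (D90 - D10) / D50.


Span = (25.2 - 1.8) / 7.2 = 23.4 / 7.2 = 3.25

3.25


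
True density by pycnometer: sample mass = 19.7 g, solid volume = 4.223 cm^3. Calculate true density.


TD = 19.7 / 4.223 = 4.665 g/cm^3

4.665


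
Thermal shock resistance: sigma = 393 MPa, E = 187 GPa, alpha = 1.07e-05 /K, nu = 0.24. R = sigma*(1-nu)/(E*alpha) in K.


R = 393*(1-0.24)/(187*1000*1.07e-05) = 149 K

149


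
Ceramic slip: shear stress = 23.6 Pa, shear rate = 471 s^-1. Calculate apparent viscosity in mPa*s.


eta = tau/gamma * 1000 = 23.6/471 * 1000 = 50.1 mPa*s

50.1


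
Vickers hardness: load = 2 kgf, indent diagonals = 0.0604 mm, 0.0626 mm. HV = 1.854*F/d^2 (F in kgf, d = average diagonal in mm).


d_avg = (0.0604+0.0626)/2 = 0.0615 mm
HV = 1.854*2/0.0615^2 = 980

980


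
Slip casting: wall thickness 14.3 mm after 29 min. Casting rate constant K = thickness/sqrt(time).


K = 14.3 / sqrt(29) = 14.3 / 5.3852 = 2.655 mm/min^0.5

2.655


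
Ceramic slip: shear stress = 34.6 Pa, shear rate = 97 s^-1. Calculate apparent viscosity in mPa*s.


eta = tau/gamma * 1000 = 34.6/97 * 1000 = 356.7 mPa*s

356.7


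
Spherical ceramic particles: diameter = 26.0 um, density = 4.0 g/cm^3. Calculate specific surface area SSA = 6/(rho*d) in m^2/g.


SSA = 6 / (4.0 * 26.0) = 0.058 m^2/g

0.058


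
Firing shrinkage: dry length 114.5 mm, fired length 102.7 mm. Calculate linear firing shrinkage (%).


FS = (114.5 - 102.7) / 114.5 * 100 = 10.31%

10.31


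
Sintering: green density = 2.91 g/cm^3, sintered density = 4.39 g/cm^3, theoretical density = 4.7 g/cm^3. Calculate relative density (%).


Relative = 4.39 / 4.7 * 100 = 93.4%

93.4


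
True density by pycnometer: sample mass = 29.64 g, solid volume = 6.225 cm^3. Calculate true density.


TD = 29.64 / 6.225 = 4.761 g/cm^3

4.761


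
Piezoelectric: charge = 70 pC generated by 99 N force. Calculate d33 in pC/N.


d33 = 70 / 99 = 0.7 pC/N

0.7


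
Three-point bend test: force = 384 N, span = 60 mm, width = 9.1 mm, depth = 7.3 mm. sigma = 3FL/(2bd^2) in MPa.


sigma = 3*384*60/(2*9.1*7.3^2) = 71.3 MPa

71.3


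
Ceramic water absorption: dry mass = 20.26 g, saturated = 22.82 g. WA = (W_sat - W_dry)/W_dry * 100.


WA = (22.82 - 20.26) / 20.26 * 100 = 12.64%

12.64


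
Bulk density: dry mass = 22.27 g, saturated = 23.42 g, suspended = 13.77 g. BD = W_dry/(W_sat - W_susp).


BD = 22.27 / (23.42 - 13.77) = 22.27 / 9.65 = 2.308 g/cm^3

2.308


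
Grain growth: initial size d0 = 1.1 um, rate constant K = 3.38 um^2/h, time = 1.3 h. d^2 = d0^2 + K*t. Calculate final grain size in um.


d^2 = 1.1^2 + 3.38*1.3 = 5.604
d = sqrt(5.604) = 2.37 um

2.37


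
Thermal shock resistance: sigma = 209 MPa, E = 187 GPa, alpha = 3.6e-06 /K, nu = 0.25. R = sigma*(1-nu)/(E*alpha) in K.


R = 209*(1-0.25)/(187*1000*3.6e-06) = 233 K

233


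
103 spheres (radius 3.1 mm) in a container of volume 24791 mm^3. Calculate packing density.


V_sphere = 4/3*pi*3.1^3 = 124.7882 mm^3
Total V = 103*124.7882 = 12853.1846 mm^3
PD = 12853.1846 / 24791 = 0.518

0.518


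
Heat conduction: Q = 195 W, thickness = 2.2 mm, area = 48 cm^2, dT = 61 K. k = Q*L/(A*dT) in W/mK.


k = 195*2.2/1000/(48/10000*61) = 1.47 W/mK

1.47


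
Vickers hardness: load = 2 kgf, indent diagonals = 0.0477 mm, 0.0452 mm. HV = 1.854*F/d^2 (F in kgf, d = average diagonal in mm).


d_avg = (0.0477+0.0452)/2 = 0.04645 mm
HV = 1.854*2/0.04645^2 = 1719

1719


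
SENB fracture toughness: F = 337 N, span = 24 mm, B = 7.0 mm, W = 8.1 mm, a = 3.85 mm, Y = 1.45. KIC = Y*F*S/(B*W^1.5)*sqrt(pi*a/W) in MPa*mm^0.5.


KIC = 1.45*337*24/(7.0*8.1^1.5)*sqrt(pi*3.85/8.1) = 88.81

88.81


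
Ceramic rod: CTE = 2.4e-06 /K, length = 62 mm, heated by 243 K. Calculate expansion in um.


dL = 2.4e-06 * 62 * 243 * 1000 = 36.158 um

36.158


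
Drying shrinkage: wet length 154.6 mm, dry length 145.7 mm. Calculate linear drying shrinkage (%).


DS = (154.6 - 145.7) / 154.6 * 100 = 5.76%

5.76


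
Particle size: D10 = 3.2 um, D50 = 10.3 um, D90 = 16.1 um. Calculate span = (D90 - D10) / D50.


Span = (16.1 - 3.2) / 10.3 = 12.9 / 10.3 = 1.252

1.252


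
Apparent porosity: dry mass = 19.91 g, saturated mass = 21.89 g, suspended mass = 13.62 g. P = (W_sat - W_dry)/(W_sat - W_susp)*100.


P = (21.89 - 19.91) / (21.89 - 13.62) * 100 = 1.98 / 8.27 * 100 = 23.9%

23.9


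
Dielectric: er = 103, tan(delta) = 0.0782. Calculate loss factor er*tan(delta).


Loss = 103 * 0.0782 = 8.055

8.055


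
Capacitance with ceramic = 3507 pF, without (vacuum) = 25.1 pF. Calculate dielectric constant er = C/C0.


er = 3507 / 25.1 = 139.72

139.72


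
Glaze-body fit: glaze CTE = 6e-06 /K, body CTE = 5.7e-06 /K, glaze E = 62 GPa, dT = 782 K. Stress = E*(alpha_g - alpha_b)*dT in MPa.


Stress = 62*1000*(6e-06 - 5.7e-06)*782 = 14.5 MPa

14.5


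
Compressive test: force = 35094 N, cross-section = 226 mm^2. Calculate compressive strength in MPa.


CS = 35094 / 226 = 155.3 MPa

155.3


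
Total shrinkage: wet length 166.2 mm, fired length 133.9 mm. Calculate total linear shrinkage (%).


TS = (166.2 - 133.9) / 166.2 * 100 = 19.43%

19.43


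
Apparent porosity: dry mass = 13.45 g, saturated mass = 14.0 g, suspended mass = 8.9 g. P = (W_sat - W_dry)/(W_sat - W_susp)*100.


P = (14.0 - 13.45) / (14.0 - 8.9) * 100 = 0.55 / 5.1 * 100 = 10.8%

10.8


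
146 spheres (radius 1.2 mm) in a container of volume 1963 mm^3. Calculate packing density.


V_sphere = 4/3*pi*1.2^3 = 7.2382 mm^3
Total V = 146*7.2382 = 1056.7772 mm^3
PD = 1056.7772 / 1963 = 0.538

0.538


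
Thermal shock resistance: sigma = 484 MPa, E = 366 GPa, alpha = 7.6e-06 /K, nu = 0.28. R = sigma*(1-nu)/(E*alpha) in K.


R = 484*(1-0.28)/(366*1000*7.6e-06) = 125 K

125


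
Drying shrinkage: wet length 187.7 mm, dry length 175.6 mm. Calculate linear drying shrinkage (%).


DS = (187.7 - 175.6) / 187.7 * 100 = 6.45%

6.45


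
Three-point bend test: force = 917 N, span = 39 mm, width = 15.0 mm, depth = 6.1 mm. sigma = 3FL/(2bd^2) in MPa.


sigma = 3*917*39/(2*15.0*6.1^2) = 96.1 MPa

96.1


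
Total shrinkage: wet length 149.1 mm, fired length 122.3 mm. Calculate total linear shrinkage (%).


TS = (149.1 - 122.3) / 149.1 * 100 = 17.97%

17.97


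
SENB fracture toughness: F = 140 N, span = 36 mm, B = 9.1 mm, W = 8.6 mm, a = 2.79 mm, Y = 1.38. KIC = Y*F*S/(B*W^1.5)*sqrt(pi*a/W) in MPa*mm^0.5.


KIC = 1.38*140*36/(9.1*8.6^1.5)*sqrt(pi*2.79/8.6) = 30.59

30.59


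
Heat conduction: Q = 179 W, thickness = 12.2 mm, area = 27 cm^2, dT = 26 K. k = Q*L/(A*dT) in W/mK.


k = 179*12.2/1000/(27/10000*26) = 31.11 W/mK

31.11


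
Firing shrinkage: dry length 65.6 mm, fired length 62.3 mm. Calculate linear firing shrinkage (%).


FS = (65.6 - 62.3) / 65.6 * 100 = 5.03%

5.03


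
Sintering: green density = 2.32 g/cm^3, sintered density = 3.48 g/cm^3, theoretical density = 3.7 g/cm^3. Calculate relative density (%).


Relative = 3.48 / 3.7 * 100 = 94.1%

94.1


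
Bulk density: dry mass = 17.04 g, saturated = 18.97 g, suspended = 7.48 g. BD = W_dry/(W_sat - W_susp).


BD = 17.04 / (18.97 - 7.48) = 17.04 / 11.49 = 1.483 g/cm^3

1.483


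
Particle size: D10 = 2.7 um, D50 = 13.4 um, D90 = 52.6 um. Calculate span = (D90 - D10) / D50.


Span = (52.6 - 2.7) / 13.4 = 49.9 / 13.4 = 3.724

3.724


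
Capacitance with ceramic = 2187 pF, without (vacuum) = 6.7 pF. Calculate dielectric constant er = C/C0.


er = 2187 / 6.7 = 326.42

326.42


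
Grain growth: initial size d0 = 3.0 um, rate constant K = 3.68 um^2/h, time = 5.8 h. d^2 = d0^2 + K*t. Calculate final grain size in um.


d^2 = 3.0^2 + 3.68*5.8 = 30.344
d = sqrt(30.344) = 5.51 um

5.51


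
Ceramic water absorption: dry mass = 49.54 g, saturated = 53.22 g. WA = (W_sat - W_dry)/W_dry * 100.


WA = (53.22 - 49.54) / 49.54 * 100 = 7.43%

7.43


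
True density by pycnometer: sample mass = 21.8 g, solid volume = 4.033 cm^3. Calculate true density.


TD = 21.8 / 4.033 = 5.405 g/cm^3

5.405


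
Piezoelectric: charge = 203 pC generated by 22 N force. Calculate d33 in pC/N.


d33 = 203 / 22 = 9.2 pC/N

9.2


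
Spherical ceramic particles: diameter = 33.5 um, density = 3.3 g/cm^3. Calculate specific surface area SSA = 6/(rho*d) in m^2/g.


SSA = 6 / (3.3 * 33.5) = 0.054 m^2/g

0.054


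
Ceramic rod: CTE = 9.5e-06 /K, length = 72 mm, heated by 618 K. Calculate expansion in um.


dL = 9.5e-06 * 72 * 618 * 1000 = 422.712 um

422.712


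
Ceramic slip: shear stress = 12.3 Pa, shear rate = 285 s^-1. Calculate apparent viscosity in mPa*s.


eta = tau/gamma * 1000 = 12.3/285 * 1000 = 43.2 mPa*s

43.2


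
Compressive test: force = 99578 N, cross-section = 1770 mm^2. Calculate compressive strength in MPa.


CS = 99578 / 1770 = 56.3 MPa

56.3


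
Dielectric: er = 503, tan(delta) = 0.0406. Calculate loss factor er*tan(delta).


Loss = 503 * 0.0406 = 20.422

20.422


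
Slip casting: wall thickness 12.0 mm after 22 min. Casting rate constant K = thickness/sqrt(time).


K = 12.0 / sqrt(22) = 12.0 / 4.6904 = 2.558 mm/min^0.5

2.558


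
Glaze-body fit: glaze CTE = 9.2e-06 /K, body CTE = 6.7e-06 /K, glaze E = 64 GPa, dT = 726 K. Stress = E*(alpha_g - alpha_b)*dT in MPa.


Stress = 64*1000*(9.2e-06 - 6.7e-06)*726 = 116.2 MPa

116.2


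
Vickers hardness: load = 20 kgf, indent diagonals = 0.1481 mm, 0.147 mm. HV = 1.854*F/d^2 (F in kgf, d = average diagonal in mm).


d_avg = (0.1481+0.147)/2 = 0.14755 mm
HV = 1.854*20/0.14755^2 = 1703

1703


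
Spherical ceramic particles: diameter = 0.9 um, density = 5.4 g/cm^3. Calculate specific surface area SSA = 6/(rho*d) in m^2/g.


SSA = 6 / (5.4 * 0.9) = 1.235 m^2/g

1.235


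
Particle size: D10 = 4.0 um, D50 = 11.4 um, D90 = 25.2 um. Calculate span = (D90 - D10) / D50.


Span = (25.2 - 4.0) / 11.4 = 21.2 / 11.4 = 1.86

1.86


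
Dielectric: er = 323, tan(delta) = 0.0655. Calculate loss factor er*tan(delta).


Loss = 323 * 0.0655 = 21.157

21.157


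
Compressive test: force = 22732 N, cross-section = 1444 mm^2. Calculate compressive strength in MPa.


CS = 22732 / 1444 = 15.7 MPa

15.7


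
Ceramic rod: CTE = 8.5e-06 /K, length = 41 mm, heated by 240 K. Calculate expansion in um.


dL = 8.5e-06 * 41 * 240 * 1000 = 83.64 um

83.64


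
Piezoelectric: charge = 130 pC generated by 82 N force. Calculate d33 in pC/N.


d33 = 130 / 82 = 1.6 pC/N

1.6


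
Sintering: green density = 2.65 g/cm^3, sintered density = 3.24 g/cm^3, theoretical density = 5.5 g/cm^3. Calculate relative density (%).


Relative = 3.24 / 5.5 * 100 = 58.9%

58.9


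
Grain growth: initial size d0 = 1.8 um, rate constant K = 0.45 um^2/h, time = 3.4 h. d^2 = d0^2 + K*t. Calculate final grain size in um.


d^2 = 1.8^2 + 0.45*3.4 = 4.77
d = sqrt(4.77) = 2.18 um

2.18


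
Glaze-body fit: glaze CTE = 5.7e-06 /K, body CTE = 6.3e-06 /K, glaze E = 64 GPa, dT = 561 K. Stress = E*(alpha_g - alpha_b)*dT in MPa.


Stress = 64*1000*(5.7e-06 - 6.3e-06)*561 = -21.5 MPa

-21.5


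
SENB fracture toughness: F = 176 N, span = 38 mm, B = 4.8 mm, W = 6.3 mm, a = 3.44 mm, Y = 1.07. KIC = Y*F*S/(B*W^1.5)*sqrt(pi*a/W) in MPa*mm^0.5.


KIC = 1.07*176*38/(4.8*6.3^1.5)*sqrt(pi*3.44/6.3) = 123.48

123.48


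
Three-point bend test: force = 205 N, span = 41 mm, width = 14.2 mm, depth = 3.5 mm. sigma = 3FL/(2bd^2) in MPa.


sigma = 3*205*41/(2*14.2*3.5^2) = 72.5 MPa

72.5


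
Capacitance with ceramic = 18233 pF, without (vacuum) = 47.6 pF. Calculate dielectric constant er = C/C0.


er = 18233 / 47.6 = 383.05

383.05


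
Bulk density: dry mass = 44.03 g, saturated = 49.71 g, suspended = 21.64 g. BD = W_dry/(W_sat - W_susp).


BD = 44.03 / (49.71 - 21.64) = 44.03 / 28.07 = 1.569 g/cm^3

1.569


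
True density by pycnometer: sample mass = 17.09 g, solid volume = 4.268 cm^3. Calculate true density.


TD = 17.09 / 4.268 = 4.004 g/cm^3

4.004


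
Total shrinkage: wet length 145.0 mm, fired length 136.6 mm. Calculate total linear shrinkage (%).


TS = (145.0 - 136.6) / 145.0 * 100 = 5.79%

5.79


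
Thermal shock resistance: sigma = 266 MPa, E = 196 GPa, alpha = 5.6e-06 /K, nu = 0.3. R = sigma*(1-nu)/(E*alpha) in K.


R = 266*(1-0.3)/(196*1000*5.6e-06) = 170 K

170


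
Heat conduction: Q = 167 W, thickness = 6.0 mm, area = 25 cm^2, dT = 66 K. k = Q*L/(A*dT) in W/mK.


k = 167*6.0/1000/(25/10000*66) = 6.07 W/mK

6.07


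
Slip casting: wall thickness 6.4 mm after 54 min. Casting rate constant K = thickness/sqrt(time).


K = 6.4 / sqrt(54) = 6.4 / 7.3485 = 0.871 mm/min^0.5

0.871


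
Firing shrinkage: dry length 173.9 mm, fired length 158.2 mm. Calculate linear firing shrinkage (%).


FS = (173.9 - 158.2) / 173.9 * 100 = 9.03%

9.03


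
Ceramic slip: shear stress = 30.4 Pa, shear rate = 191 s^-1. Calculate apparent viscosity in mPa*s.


eta = tau/gamma * 1000 = 30.4/191 * 1000 = 159.2 mPa*s

159.2


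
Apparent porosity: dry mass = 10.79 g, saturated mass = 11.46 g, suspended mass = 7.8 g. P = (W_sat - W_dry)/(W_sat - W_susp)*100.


P = (11.46 - 10.79) / (11.46 - 7.8) * 100 = 0.67 / 3.66 * 100 = 18.3%

18.3


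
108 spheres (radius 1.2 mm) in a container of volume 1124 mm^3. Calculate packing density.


V_sphere = 4/3*pi*1.2^3 = 7.2382 mm^3
Total V = 108*7.2382 = 781.7256 mm^3
PD = 781.7256 / 1124 = 0.695

0.695


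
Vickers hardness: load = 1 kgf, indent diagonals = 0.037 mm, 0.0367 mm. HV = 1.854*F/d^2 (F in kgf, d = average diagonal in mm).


d_avg = (0.037+0.0367)/2 = 0.03685 mm
HV = 1.854*1/0.03685^2 = 1365

1365


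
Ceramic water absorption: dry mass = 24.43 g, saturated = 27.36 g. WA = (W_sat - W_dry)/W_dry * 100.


WA = (27.36 - 24.43) / 24.43 * 100 = 11.99%

11.99


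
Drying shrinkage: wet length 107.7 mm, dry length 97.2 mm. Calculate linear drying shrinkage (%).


DS = (107.7 - 97.2) / 107.7 * 100 = 9.75%

9.75


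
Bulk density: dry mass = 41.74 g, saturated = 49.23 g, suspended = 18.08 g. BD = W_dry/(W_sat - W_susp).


BD = 41.74 / (49.23 - 18.08) = 41.74 / 31.15 = 1.34 g/cm^3

1.34


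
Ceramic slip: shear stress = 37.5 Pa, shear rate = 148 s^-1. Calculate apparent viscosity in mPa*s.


eta = tau/gamma * 1000 = 37.5/148 * 1000 = 253.4 mPa*s

253.4


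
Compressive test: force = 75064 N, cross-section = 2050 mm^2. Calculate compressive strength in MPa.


CS = 75064 / 2050 = 36.6 MPa

36.6


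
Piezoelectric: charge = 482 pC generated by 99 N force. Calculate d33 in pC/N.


d33 = 482 / 99 = 4.9 pC/N

4.9


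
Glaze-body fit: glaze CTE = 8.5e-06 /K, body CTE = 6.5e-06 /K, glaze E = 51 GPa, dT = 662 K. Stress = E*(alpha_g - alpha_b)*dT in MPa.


Stress = 51*1000*(8.5e-06 - 6.5e-06)*662 = 67.5 MPa

67.5


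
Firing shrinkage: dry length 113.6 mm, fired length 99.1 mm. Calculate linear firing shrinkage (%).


FS = (113.6 - 99.1) / 113.6 * 100 = 12.76%

12.76


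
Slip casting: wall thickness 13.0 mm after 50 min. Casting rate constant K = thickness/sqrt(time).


K = 13.0 / sqrt(50) = 13.0 / 7.0711 = 1.838 mm/min^0.5

1.838


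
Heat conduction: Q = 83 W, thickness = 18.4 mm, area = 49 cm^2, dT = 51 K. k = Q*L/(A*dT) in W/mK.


k = 83*18.4/1000/(49/10000*51) = 6.11 W/mK

6.11


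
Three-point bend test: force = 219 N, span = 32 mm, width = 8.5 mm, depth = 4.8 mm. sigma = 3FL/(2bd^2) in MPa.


sigma = 3*219*32/(2*8.5*4.8^2) = 53.7 MPa

53.7


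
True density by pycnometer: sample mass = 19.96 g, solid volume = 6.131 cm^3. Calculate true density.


TD = 19.96 / 6.131 = 3.256 g/cm^3

3.256


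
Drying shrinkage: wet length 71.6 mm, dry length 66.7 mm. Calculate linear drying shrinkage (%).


DS = (71.6 - 66.7) / 71.6 * 100 = 6.84%

6.84


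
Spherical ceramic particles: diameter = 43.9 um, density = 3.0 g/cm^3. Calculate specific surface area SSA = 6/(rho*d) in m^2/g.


SSA = 6 / (3.0 * 43.9) = 0.046 m^2/g

0.046


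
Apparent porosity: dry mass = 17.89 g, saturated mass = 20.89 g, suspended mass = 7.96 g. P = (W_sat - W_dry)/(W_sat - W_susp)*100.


P = (20.89 - 17.89) / (20.89 - 7.96) * 100 = 3.0 / 12.93 * 100 = 23.2%

23.2


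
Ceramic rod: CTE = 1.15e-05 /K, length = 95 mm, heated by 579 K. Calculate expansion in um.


dL = 1.15e-05 * 95 * 579 * 1000 = 632.558 um

632.558


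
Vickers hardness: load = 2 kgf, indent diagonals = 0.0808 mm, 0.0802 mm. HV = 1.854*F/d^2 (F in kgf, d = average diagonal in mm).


d_avg = (0.0808+0.0802)/2 = 0.0805 mm
HV = 1.854*2/0.0805^2 = 572

572


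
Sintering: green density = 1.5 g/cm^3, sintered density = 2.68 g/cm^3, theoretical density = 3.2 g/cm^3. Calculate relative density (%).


Relative = 2.68 / 3.2 * 100 = 83.8%

83.8


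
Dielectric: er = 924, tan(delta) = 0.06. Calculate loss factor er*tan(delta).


Loss = 924 * 0.06 = 55.44

55.44


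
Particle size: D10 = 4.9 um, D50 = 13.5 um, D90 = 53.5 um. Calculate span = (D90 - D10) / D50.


Span = (53.5 - 4.9) / 13.5 = 48.6 / 13.5 = 3.6

3.6


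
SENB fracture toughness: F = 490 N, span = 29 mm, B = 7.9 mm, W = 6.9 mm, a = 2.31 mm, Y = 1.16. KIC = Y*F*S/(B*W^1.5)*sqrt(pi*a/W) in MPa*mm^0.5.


KIC = 1.16*490*29/(7.9*6.9^1.5)*sqrt(pi*2.31/6.9) = 118.06

118.06


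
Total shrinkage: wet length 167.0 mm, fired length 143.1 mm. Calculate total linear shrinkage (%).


TS = (167.0 - 143.1) / 167.0 * 100 = 14.31%

14.31


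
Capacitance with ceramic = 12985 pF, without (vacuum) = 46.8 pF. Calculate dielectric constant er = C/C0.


er = 12985 / 46.8 = 277.46

277.46


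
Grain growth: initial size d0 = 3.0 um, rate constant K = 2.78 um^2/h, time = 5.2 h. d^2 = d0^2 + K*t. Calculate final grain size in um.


d^2 = 3.0^2 + 2.78*5.2 = 23.456
d = sqrt(23.456) = 4.84 um

4.84


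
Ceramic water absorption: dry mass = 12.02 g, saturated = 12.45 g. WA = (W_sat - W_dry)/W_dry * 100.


WA = (12.45 - 12.02) / 12.02 * 100 = 3.58%

3.58


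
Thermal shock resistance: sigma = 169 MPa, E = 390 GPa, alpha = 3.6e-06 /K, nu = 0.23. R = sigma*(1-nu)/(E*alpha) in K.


R = 169*(1-0.23)/(390*1000*3.6e-06) = 93 K

93


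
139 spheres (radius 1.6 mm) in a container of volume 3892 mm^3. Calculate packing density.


V_sphere = 4/3*pi*1.6^3 = 17.1573 mm^3
Total V = 139*17.1573 = 2384.8647 mm^3
PD = 2384.8647 / 3892 = 0.613

0.613


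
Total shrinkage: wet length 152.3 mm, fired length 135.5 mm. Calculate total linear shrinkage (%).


TS = (152.3 - 135.5) / 152.3 * 100 = 11.03%

11.03


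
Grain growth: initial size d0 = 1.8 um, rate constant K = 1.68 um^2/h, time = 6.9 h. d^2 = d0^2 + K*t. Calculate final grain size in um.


d^2 = 1.8^2 + 1.68*6.9 = 14.832
d = sqrt(14.832) = 3.85 um

3.85


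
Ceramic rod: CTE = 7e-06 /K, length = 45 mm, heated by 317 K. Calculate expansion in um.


dL = 7e-06 * 45 * 317 * 1000 = 99.855 um

99.855


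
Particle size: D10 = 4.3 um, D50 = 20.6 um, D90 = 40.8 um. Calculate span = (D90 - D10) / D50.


Span = (40.8 - 4.3) / 20.6 = 36.5 / 20.6 = 1.772

1.772


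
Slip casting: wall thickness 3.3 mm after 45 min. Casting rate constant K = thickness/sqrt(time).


K = 3.3 / sqrt(45) = 3.3 / 6.7082 = 0.492 mm/min^0.5

0.492


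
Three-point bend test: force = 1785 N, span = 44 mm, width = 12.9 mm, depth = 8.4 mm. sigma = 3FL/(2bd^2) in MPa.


sigma = 3*1785*44/(2*12.9*8.4^2) = 129.4 MPa

129.4


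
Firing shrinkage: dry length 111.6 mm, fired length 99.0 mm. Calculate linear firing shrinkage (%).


FS = (111.6 - 99.0) / 111.6 * 100 = 11.29%

11.29


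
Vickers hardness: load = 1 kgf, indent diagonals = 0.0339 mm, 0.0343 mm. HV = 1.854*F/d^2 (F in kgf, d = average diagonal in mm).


d_avg = (0.0339+0.0343)/2 = 0.0341 mm
HV = 1.854*1/0.0341^2 = 1594

1594


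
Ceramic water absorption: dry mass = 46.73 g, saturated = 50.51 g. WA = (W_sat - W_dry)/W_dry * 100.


WA = (50.51 - 46.73) / 46.73 * 100 = 8.09%

8.09


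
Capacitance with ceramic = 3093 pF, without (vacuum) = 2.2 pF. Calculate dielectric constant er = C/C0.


er = 3093 / 2.2 = 1405.91

1405.91


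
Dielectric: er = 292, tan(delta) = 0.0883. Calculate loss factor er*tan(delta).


Loss = 292 * 0.0883 = 25.784

25.784


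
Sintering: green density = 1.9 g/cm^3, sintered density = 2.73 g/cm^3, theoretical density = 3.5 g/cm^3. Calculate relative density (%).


Relative = 2.73 / 3.5 * 100 = 78.0%

78.0


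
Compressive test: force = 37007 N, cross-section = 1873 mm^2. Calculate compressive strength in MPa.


CS = 37007 / 1873 = 19.8 MPa

19.8


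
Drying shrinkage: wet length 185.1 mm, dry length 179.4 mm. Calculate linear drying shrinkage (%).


DS = (185.1 - 179.4) / 185.1 * 100 = 3.08%

3.08


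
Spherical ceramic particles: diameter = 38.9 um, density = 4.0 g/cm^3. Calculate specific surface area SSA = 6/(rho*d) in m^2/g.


SSA = 6 / (4.0 * 38.9) = 0.039 m^2/g

0.039


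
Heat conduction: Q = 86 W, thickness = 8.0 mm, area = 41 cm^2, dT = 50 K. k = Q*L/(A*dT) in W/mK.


k = 86*8.0/1000/(41/10000*50) = 3.36 W/mK

3.36


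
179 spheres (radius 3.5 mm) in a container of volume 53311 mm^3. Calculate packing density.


V_sphere = 4/3*pi*3.5^3 = 179.5944 mm^3
Total V = 179*179.5944 = 32147.3976 mm^3
PD = 32147.3976 / 53311 = 0.603

0.603


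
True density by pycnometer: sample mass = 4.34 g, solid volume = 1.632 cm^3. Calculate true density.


TD = 4.34 / 1.632 = 2.659 g/cm^3

2.659


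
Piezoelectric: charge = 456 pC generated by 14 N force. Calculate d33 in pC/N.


d33 = 456 / 14 = 32.6 pC/N

32.6


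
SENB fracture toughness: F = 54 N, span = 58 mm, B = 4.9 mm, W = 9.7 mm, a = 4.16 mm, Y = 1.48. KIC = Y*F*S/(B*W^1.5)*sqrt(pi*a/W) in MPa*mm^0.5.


KIC = 1.48*54*58/(4.9*9.7^1.5)*sqrt(pi*4.16/9.7) = 36.35

36.35


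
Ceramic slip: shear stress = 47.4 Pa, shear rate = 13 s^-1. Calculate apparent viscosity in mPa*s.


eta = tau/gamma * 1000 = 47.4/13 * 1000 = 3646.2 mPa*s

3646.2


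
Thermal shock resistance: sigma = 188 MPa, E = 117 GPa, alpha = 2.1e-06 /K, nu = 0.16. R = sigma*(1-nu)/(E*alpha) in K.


R = 188*(1-0.16)/(117*1000*2.1e-06) = 643 K

643


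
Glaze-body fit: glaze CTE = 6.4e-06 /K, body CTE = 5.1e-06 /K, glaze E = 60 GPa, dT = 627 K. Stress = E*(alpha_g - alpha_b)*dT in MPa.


Stress = 60*1000*(6.4e-06 - 5.1e-06)*627 = 48.9 MPa

48.9


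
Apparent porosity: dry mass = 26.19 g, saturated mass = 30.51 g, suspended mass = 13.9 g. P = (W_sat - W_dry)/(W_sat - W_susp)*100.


P = (30.51 - 26.19) / (30.51 - 13.9) * 100 = 4.32 / 16.61 * 100 = 26.0%

26.0


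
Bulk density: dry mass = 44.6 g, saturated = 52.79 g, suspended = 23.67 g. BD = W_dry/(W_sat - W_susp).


BD = 44.6 / (52.79 - 23.67) = 44.6 / 29.12 = 1.532 g/cm^3

1.532


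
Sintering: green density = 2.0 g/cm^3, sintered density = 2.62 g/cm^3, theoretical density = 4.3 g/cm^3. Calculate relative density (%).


Relative = 2.62 / 4.3 * 100 = 60.9%

60.9


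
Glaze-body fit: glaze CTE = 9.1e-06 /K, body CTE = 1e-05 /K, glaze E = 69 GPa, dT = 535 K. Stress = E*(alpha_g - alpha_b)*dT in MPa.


Stress = 69*1000*(9.1e-06 - 1e-05)*535 = -33.2 MPa

-33.2


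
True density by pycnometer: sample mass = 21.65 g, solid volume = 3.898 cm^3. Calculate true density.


TD = 21.65 / 3.898 = 5.554 g/cm^3

5.554


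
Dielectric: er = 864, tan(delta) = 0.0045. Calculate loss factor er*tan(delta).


Loss = 864 * 0.0045 = 3.888

3.888


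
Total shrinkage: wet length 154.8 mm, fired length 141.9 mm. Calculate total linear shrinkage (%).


TS = (154.8 - 141.9) / 154.8 * 100 = 8.33%

8.33


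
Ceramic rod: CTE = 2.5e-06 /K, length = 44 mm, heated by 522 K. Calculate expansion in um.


dL = 2.5e-06 * 44 * 522 * 1000 = 57.42 um

57.42


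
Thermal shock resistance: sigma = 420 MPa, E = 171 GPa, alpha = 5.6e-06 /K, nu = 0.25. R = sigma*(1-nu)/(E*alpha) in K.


R = 420*(1-0.25)/(171*1000*5.6e-06) = 329 K

329


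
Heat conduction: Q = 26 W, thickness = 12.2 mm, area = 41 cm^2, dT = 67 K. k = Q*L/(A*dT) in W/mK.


k = 26*12.2/1000/(41/10000*67) = 1.15 W/mK

1.15


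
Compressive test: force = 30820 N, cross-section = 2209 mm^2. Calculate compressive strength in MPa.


CS = 30820 / 2209 = 14.0 MPa

14.0


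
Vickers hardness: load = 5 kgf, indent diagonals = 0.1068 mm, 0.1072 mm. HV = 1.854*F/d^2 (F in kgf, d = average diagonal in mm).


d_avg = (0.1068+0.1072)/2 = 0.107 mm
HV = 1.854*5/0.107^2 = 810

810


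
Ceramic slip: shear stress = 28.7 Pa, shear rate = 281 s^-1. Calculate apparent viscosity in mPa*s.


eta = tau/gamma * 1000 = 28.7/281 * 1000 = 102.1 mPa*s

102.1


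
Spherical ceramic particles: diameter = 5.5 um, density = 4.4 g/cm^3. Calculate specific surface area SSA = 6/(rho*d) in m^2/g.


SSA = 6 / (4.4 * 5.5) = 0.248 m^2/g

0.248


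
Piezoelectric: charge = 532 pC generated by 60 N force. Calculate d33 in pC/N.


d33 = 532 / 60 = 8.9 pC/N

8.9


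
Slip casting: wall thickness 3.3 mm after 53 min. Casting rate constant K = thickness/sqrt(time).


K = 3.3 / sqrt(53) = 3.3 / 7.2801 = 0.453 mm/min^0.5

0.453


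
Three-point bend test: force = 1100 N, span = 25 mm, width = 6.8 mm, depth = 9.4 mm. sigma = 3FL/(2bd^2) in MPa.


sigma = 3*1100*25/(2*6.8*9.4^2) = 68.7 MPa

68.7


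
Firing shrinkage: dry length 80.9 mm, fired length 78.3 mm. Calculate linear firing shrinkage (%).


FS = (80.9 - 78.3) / 80.9 * 100 = 3.21%

3.21


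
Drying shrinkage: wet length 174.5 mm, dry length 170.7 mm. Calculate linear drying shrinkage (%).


DS = (174.5 - 170.7) / 174.5 * 100 = 2.18%

2.18


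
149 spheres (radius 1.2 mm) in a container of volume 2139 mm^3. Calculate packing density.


V_sphere = 4/3*pi*1.2^3 = 7.2382 mm^3
Total V = 149*7.2382 = 1078.4918 mm^3
PD = 1078.4918 / 2139 = 0.504

0.504


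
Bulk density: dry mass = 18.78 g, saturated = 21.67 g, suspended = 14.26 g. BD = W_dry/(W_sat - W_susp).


BD = 18.78 / (21.67 - 14.26) = 18.78 / 7.41 = 2.534 g/cm^3

2.534


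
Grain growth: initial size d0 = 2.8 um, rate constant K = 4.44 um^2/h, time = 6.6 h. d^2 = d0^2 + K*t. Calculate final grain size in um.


d^2 = 2.8^2 + 4.44*6.6 = 37.144
d = sqrt(37.144) = 6.09 um

6.09


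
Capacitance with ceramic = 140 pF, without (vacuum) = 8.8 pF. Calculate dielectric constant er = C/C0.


er = 140 / 8.8 = 15.91

15.91


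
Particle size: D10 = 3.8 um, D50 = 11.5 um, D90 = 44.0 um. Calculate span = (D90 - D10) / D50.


Span = (44.0 - 3.8) / 11.5 = 40.2 / 11.5 = 3.496

3.496


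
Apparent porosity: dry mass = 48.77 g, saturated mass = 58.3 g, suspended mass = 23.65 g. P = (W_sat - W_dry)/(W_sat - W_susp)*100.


P = (58.3 - 48.77) / (58.3 - 23.65) * 100 = 9.53 / 34.65 * 100 = 27.5%

27.5


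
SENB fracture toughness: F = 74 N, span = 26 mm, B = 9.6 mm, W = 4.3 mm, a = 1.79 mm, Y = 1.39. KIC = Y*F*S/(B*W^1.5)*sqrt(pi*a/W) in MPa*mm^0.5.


KIC = 1.39*74*26/(9.6*4.3^1.5)*sqrt(pi*1.79/4.3) = 35.73

35.73


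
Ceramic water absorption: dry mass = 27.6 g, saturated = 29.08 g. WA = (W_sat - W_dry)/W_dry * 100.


WA = (29.08 - 27.6) / 27.6 * 100 = 5.36%

5.36


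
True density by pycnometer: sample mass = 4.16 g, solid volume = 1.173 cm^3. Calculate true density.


TD = 4.16 / 1.173 = 3.546 g/cm^3

3.546


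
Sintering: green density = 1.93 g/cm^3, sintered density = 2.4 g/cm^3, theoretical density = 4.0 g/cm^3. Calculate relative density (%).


Relative = 2.4 / 4.0 * 100 = 60.0%

60.0


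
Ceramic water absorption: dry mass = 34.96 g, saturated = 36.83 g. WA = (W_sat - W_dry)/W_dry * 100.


WA = (36.83 - 34.96) / 34.96 * 100 = 5.35%

5.35


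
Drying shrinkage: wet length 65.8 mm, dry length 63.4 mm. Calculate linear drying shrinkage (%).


DS = (65.8 - 63.4) / 65.8 * 100 = 3.65%

3.65


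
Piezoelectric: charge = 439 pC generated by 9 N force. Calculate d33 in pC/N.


d33 = 439 / 9 = 48.8 pC/N

48.8


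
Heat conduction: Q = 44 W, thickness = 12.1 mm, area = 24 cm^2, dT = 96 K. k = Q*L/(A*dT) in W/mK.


k = 44*12.1/1000/(24/10000*96) = 2.31 W/mK

2.31


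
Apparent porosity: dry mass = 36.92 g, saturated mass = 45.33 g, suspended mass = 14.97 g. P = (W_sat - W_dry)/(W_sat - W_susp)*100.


P = (45.33 - 36.92) / (45.33 - 14.97) * 100 = 8.41 / 30.36 * 100 = 27.7%

27.7


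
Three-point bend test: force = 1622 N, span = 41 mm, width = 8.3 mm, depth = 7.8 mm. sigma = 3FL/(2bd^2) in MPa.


sigma = 3*1622*41/(2*8.3*7.8^2) = 197.5 MPa

197.5


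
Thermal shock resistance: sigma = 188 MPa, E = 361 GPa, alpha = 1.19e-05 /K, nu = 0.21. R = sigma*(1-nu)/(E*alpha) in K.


R = 188*(1-0.21)/(361*1000*1.19e-05) = 35 K

35


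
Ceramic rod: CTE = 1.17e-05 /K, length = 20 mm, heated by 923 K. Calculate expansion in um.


dL = 1.17e-05 * 20 * 923 * 1000 = 215.982 um

215.982


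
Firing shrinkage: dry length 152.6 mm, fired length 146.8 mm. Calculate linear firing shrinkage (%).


FS = (152.6 - 146.8) / 152.6 * 100 = 3.8%

3.8


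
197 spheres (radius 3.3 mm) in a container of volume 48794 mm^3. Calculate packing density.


V_sphere = 4/3*pi*3.3^3 = 150.5326 mm^3
Total V = 197*150.5326 = 29654.9222 mm^3
PD = 29654.9222 / 48794 = 0.608

0.608


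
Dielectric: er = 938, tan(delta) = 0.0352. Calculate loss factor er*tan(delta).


Loss = 938 * 0.0352 = 33.018

33.018


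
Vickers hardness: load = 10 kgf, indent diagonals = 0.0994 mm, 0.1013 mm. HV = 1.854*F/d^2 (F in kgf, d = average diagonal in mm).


d_avg = (0.0994+0.1013)/2 = 0.10035 mm
HV = 1.854*10/0.10035^2 = 1841

1841


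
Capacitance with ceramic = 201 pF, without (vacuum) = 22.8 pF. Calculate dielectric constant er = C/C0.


er = 201 / 22.8 = 8.82

8.82


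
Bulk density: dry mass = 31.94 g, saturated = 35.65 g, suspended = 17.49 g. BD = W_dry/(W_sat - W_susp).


BD = 31.94 / (35.65 - 17.49) = 31.94 / 18.16 = 1.759 g/cm^3

1.759


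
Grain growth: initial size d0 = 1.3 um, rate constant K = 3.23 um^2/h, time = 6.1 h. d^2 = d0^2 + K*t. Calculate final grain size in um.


d^2 = 1.3^2 + 3.23*6.1 = 21.393
d = sqrt(21.393) = 4.63 um

4.63


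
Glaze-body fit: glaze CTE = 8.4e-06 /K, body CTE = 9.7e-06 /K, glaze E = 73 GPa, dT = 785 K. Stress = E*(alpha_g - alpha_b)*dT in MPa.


Stress = 73*1000*(8.4e-06 - 9.7e-06)*785 = -74.5 MPa

-74.5


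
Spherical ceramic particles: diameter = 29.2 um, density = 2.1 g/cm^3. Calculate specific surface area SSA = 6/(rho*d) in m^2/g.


SSA = 6 / (2.1 * 29.2) = 0.098 m^2/g

0.098


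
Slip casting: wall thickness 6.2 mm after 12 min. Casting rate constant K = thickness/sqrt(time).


K = 6.2 / sqrt(12) = 6.2 / 3.4641 = 1.79 mm/min^0.5

1.79


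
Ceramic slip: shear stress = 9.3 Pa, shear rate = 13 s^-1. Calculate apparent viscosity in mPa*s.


eta = tau/gamma * 1000 = 9.3/13 * 1000 = 715.4 mPa*s

715.4


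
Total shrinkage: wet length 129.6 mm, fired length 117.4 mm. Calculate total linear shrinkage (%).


TS = (129.6 - 117.4) / 129.6 * 100 = 9.41%

9.41


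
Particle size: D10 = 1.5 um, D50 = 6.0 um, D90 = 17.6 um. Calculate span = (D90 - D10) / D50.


Span = (17.6 - 1.5) / 6.0 = 16.1 / 6.0 = 2.683

2.683


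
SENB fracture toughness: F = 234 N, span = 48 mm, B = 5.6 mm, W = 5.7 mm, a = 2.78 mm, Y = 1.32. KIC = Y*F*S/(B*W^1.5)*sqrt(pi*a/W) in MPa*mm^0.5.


KIC = 1.32*234*48/(5.6*5.7^1.5)*sqrt(pi*2.78/5.7) = 240.82

240.82


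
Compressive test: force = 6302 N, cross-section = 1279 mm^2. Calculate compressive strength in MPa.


CS = 6302 / 1279 = 4.9 MPa

4.9


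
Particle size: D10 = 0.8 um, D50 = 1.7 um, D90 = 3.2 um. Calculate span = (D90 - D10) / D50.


Span = (3.2 - 0.8) / 1.7 = 2.4 / 1.7 = 1.412

1.412


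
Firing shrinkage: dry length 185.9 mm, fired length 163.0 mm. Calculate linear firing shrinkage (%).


FS = (185.9 - 163.0) / 185.9 * 100 = 12.32%

12.32


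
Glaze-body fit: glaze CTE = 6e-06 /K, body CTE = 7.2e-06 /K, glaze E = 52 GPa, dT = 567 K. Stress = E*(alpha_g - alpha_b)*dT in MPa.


Stress = 52*1000*(6e-06 - 7.2e-06)*567 = -35.4 MPa

-35.4


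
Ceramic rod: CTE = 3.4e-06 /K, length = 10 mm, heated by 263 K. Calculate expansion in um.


dL = 3.4e-06 * 10 * 263 * 1000 = 8.942 um

8.942


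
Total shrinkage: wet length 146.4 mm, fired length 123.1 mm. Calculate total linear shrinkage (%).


TS = (146.4 - 123.1) / 146.4 * 100 = 15.92%

15.92


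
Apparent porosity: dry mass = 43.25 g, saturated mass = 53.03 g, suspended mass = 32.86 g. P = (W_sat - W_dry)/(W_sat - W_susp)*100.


P = (53.03 - 43.25) / (53.03 - 32.86) * 100 = 9.78 / 20.17 * 100 = 48.5%

48.5


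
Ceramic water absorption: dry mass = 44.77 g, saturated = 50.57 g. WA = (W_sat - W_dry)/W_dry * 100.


WA = (50.57 - 44.77) / 44.77 * 100 = 12.96%

12.96


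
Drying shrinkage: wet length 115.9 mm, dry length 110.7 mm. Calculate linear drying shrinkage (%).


DS = (115.9 - 110.7) / 115.9 * 100 = 4.49%

4.49


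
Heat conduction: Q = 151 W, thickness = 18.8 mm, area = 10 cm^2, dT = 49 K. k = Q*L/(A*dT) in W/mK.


k = 151*18.8/1000/(10/10000*49) = 57.93 W/mK

57.93


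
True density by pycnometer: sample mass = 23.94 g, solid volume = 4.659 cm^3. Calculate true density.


TD = 23.94 / 4.659 = 5.138 g/cm^3

5.138


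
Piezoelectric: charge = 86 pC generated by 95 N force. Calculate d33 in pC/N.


d33 = 86 / 95 = 0.9 pC/N

0.9


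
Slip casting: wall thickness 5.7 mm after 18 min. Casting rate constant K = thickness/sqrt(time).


K = 5.7 / sqrt(18) = 5.7 / 4.2426 = 1.344 mm/min^0.5

1.344


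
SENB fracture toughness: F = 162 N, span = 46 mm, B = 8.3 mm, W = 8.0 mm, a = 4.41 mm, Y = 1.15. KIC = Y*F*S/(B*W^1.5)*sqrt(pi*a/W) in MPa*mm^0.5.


KIC = 1.15*162*46/(8.3*8.0^1.5)*sqrt(pi*4.41/8.0) = 60.05

60.05


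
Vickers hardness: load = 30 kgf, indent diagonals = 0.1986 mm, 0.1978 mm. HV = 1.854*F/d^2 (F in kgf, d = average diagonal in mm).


d_avg = (0.1986+0.1978)/2 = 0.1982 mm
HV = 1.854*30/0.1982^2 = 1416

1416


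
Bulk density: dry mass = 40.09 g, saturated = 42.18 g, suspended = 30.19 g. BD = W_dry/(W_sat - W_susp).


BD = 40.09 / (42.18 - 30.19) = 40.09 / 11.99 = 3.344 g/cm^3

3.344


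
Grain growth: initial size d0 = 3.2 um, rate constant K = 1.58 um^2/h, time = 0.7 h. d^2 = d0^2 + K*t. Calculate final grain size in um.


d^2 = 3.2^2 + 1.58*0.7 = 11.346
d = sqrt(11.346) = 3.37 um

3.37
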